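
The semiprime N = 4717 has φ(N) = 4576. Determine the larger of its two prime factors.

φ(n) = (p−1)(q−1) = n − (p+q) + 1, so p + q = 4717 − 4576 + 1 = 142.
p and q are the roots of t² − 142t + 4717 = 0.
Discriminant: 142² − 4·4717 = 20164 − 18868 = 1296; √1296 = 36.
q = (142 − 36)/2 = 53, p = (142 + 36)/2 = 89.
Check: 53 · 89 = 4717.

89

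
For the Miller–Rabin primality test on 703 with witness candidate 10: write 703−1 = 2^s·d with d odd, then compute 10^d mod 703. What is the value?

703 − 1 = 702 = 2^1 · 351, so d = 351.
10^1 ≡ 10 (mod 703)
10^2 ≡ 10^2 = 100 ≡ 100 (mod 703)
10^4 ≡ 100^2 = 10000 ≡ 158 (mod 703)
10^8 ≡ 158^2 = 24964 ≡ 359 (mod 703)
10^16 ≡ 359^2 = 128881 ≡ 232 (mod 703)
10^32 ≡ 232^2 = 53824 ≡ 396 (mod 703)
10^64 ≡ 396^2 = 156816 ≡ 47 (mod 703)
10^128 ≡ 47^2 = 2209 ≡ 100 (mod 703)
10^256 ≡ 100^2 = 10000 ≡ 158 (mod 703)
351 = 256 + 64 + 16 + 8 + 4 + 2 + 1 in binary powers of 2.
So 10^351 ≡ 158 · 47 · 232 · 359 · 158 · 100 · 10 ≡ 75 (mod 703).
Squaring chain: 75; never reaches −1, so base 10 is a Miller–Rabin witness that 703 is composite.

75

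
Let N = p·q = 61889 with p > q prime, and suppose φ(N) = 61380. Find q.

199

φ(n) = (p−1)(q−1) = n − (p+q) + 1, so p + q = 61889 − 61380 + 1 = 510.
p and q are the roots of t² − 510t + 61889 = 0.
Discriminant: 510² − 4·61889 = 260100 − 247556 = 12544; √12544 = 112.
q = (510 − 112)/2 = 199, p = (510 + 112)/2 = 311.
Check: 199 · 311 = 61889.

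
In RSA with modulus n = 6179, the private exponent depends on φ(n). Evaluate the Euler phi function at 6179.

5976

Factor: 6179 = 37 · 167.
φ(6179) = (37−1) · (167−1) = 36 · 166 = 5976.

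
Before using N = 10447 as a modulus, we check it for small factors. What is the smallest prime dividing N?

31

10447 is odd.
Digit sum 16, not divisible by 3.
Ends in 7: not divisible by 5.
7: 10447 = 7·1492 + 3
11: 10447 = 11·949 + 8
13: 10447 = 13·803 + 8
17: 10447 = 17·614 + 9
19: 10447 = 19·549 + 16
23: 10447 = 23·454 + 5
29: 10447 = 29·360 + 7
31: 10447 = 31·337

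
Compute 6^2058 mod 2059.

6^1 ≡ 6 (mod 2059)
6^2 ≡ 6^2 = 36 ≡ 36 (mod 2059)
6^4 ≡ 36^2 = 1296 ≡ 1296 (mod 2059)
6^8 ≡ 1296^2 = 1679616 ≡ 1531 (mod 2059)
6^16 ≡ 1531^2 = 2343961 ≡ 819 (mod 2059)
6^32 ≡ 819^2 = 670761 ≡ 1586 (mod 2059)
6^64 ≡ 1586^2 = 2515396 ≡ 1357 (mod 2059)
6^128 ≡ 1357^2 = 1841449 ≡ 703 (mod 2059)
6^256 ≡ 703^2 = 494209 ≡ 49 (mod 2059)
6^512 ≡ 49^2 = 2401 ≡ 342 (mod 2059)
6^1024 ≡ 342^2 = 116964 ≡ 1660 (mod 2059)
6^2048 ≡ 1660^2 = 2755600 ≡ 658 (mod 2059)
2058 = 2048 + 8 + 2 in binary powers of 2.
So 6^2058 ≡ 658 · 1531 · 36 ≡ 1161 (mod 2059).
Since 1161 ≠ 1, base 6 is a Fermat witness: 2059 is composite.

1161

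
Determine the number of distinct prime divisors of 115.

115 = 5 · 23
115 = 5 · 23, which has 2 distinct prime factors.

2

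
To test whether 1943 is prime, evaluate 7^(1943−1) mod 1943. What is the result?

7^1 ≡ 7 (mod 1943)
7^2 ≡ 7^2 = 49 ≡ 49 (mod 1943)
7^4 ≡ 49^2 = 2401 ≡ 458 (mod 1943)
7^8 ≡ 458^2 = 209764 ≡ 1863 (mod 1943)
7^16 ≡ 1863^2 = 3470769 ≡ 571 (mod 1943)
7^32 ≡ 571^2 = 326041 ≡ 1560 (mod 1943)
7^64 ≡ 1560^2 = 2433600 ≡ 964 (mod 1943)
7^128 ≡ 964^2 = 929296 ≡ 542 (mod 1943)
7^256 ≡ 542^2 = 293764 ≡ 371 (mod 1943)
7^512 ≡ 371^2 = 137641 ≡ 1631 (mod 1943)
7^1024 ≡ 1631^2 = 2660161 ≡ 194 (mod 1943)
1942 = 1024 + 512 + 256 + 128 + 16 + 4 + 2 in binary powers of 2.
So 7^1942 ≡ 194 · 1631 · 371 · 542 · 571 · 458 · 49 ≡ 1387 (mod 1943).
Since 1387 ≠ 1, base 7 is a Fermat witness: 1943 is composite.

1387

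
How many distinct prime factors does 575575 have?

5

575575 = 5^2 · 23023
23023 = 7 · 3289
3289 = 11 · 299
299 = 13 · 23
575575 = 5^2 · 7 · 11 · 13 · 23, which has 5 distinct prime factors.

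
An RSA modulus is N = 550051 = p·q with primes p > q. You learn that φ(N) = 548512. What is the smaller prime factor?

563

φ(n) = (p−1)(q−1) = n − (p+q) + 1, so p + q = 550051 − 548512 + 1 = 1540.
p and q are the roots of t² − 1540t + 550051 = 0.
Discriminant: 1540² − 4·550051 = 2371600 − 2200204 = 171396; √171396 = 414.
q = (1540 − 414)/2 = 563, p = (1540 + 414)/2 = 977.
Check: 563 · 977 = 550051.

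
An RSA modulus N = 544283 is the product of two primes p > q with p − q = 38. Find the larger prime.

757

Since p = q + 38, we have 544283 = q(q + 38), so q² + 38q − 544283 = 0.
Discriminant: 38² + 4·544283 = 1444 + 2177132 = 2178576; √2178576 = 1476.
q = (−38 + 1476)/2 = 719, and p = q + 38 = 757.
Check: 719 · 757 = 544283.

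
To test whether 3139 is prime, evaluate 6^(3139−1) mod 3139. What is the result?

2710

6^1 ≡ 6 (mod 3139)
6^2 ≡ 6^2 = 36 ≡ 36 (mod 3139)
6^4 ≡ 36^2 = 1296 ≡ 1296 (mod 3139)
6^8 ≡ 1296^2 = 1679616 ≡ 251 (mod 3139)
6^16 ≡ 251^2 = 63001 ≡ 221 (mod 3139)
6^32 ≡ 221^2 = 48841 ≡ 1756 (mod 3139)
6^64 ≡ 1756^2 = 3083536 ≡ 1038 (mod 3139)
6^128 ≡ 1038^2 = 1077444 ≡ 767 (mod 3139)
6^256 ≡ 767^2 = 588289 ≡ 1296 (mod 3139)
6^512 ≡ 1296^2 = 1679616 ≡ 251 (mod 3139)
6^1024 ≡ 251^2 = 63001 ≡ 221 (mod 3139)
6^2048 ≡ 221^2 = 48841 ≡ 1756 (mod 3139)
3138 = 2048 + 1024 + 64 + 2 in binary powers of 2.
So 6^3138 ≡ 1756 · 221 · 1038 · 36 ≡ 2710 (mod 3139).
Since 2710 ≠ 1, base 6 is a Fermat witness: 3139 is composite.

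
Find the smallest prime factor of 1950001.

1950001 is odd.
Digit sum 16, not divisible by 3.
Ends in 1: not divisible by 5.
7: 1950001 = 7·278571 + 4
11: 1950001 = 11·177272 + 9
13: 1950001 = 13·150000 + 1
17: 1950001 = 17·114705 + 16
19: 1950001 = 19·102631 + 12
23: 1950001 = 23·84782 + 15
29: 1950001 = 29·67241 + 12
31: 1950001 = 31·62903 + 8
37: 1950001 = 37·52702 + 27
41: 1950001 = 41·47561

41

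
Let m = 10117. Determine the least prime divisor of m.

67

10117 is odd.
Digit sum 10, not divisible by 3.
Ends in 7: not divisible by 5.
7: 10117 = 7·1445 + 2
11: 10117 = 11·919 + 8
13: 10117 = 13·778 + 3
17: 10117 = 17·595 + 2
19: 10117 = 19·532 + 9
23: 10117 = 23·439 + 20
29: 10117 = 29·348 + 25
31: 10117 = 31·326 + 11
37: 10117 = 37·273 + 16
41: 10117 = 41·246 + 31
43: 10117 = 43·235 + 12
47: 10117 = 47·215 + 12
53: 10117 = 53·190 + 47
59: 10117 = 59·171 + 28
61: 10117 = 61·165 + 52
67: 10117 = 67·151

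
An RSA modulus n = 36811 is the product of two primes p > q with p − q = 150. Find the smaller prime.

131

Since p = q + 150, we have 36811 = q(q + 150), so q² + 150q − 36811 = 0.
Discriminant: 150² + 4·36811 = 22500 + 147244 = 169744; √169744 = 412.
q = (−150 + 412)/2 = 131, and p = q + 150 = 281.
Check: 131 · 281 = 36811.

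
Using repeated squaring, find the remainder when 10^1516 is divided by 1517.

10

10^1 ≡ 10 (mod 1517)
10^2 ≡ 10^2 = 100 ≡ 100 (mod 1517)
10^4 ≡ 100^2 = 10000 ≡ 898 (mod 1517)
10^8 ≡ 898^2 = 806404 ≡ 877 (mod 1517)
10^16 ≡ 877^2 = 769129 ≡ 10 (mod 1517)
10^32 ≡ 10^2 = 100 ≡ 100 (mod 1517)
10^64 ≡ 100^2 = 10000 ≡ 898 (mod 1517)
10^128 ≡ 898^2 = 806404 ≡ 877 (mod 1517)
10^256 ≡ 877^2 = 769129 ≡ 10 (mod 1517)
10^512 ≡ 10^2 = 100 ≡ 100 (mod 1517)
10^1024 ≡ 100^2 = 10000 ≡ 898 (mod 1517)
1516 = 1024 + 256 + 128 + 64 + 32 + 8 + 4 in binary powers of 2.
So 10^1516 ≡ 898 · 10 · 877 · 898 · 100 · 877 · 898 ≡ 10 (mod 1517).
Since 10 ≠ 1, base 10 is a Fermat witness: 1517 is composite.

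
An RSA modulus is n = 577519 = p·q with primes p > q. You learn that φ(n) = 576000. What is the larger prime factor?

φ(n) = (p−1)(q−1) = n − (p+q) + 1, so p + q = 577519 − 576000 + 1 = 1520.
p and q are the roots of t² − 1520t + 577519 = 0.
Discriminant: 1520² − 4·577519 = 2310400 − 2310076 = 324; √324 = 18.
q = (1520 − 18)/2 = 751, p = (1520 + 18)/2 = 769.
Check: 751 · 769 = 577519.

769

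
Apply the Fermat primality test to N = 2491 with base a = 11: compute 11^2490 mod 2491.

11^1 ≡ 11 (mod 2491)
11^2 ≡ 11^2 = 121 ≡ 121 (mod 2491)
11^4 ≡ 121^2 = 14641 ≡ 2186 (mod 2491)
11^8 ≡ 2186^2 = 4778596 ≡ 858 (mod 2491)
11^16 ≡ 858^2 = 736164 ≡ 1319 (mod 2491)
11^32 ≡ 1319^2 = 1739761 ≡ 1043 (mod 2491)
11^64 ≡ 1043^2 = 1087849 ≡ 1773 (mod 2491)
11^128 ≡ 1773^2 = 3143529 ≡ 2378 (mod 2491)
11^256 ≡ 2378^2 = 5654884 ≡ 314 (mod 2491)
11^512 ≡ 314^2 = 98596 ≡ 1447 (mod 2491)
11^1024 ≡ 1447^2 = 2093809 ≡ 1369 (mod 2491)
11^2048 ≡ 1369^2 = 1874161 ≡ 929 (mod 2491)
2490 = 2048 + 256 + 128 + 32 + 16 + 8 + 2 in binary powers of 2.
So 11^2490 ≡ 929 · 314 · 2378 · 1043 · 1319 · 858 · 121 ≡ 1353 (mod 2491).
Since 1353 ≠ 1, base 11 is a Fermat witness: 2491 is composite.

1353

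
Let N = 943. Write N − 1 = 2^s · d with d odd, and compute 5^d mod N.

943 − 1 = 942 = 2^1 · 471, so d = 471.
5^1 ≡ 5 (mod 943)
5^2 ≡ 5^2 = 25 ≡ 25 (mod 943)
5^4 ≡ 25^2 = 625 ≡ 625 (mod 943)
5^8 ≡ 625^2 = 390625 ≡ 223 (mod 943)
5^16 ≡ 223^2 = 49729 ≡ 693 (mod 943)
5^32 ≡ 693^2 = 480249 ≡ 262 (mod 943)
5^64 ≡ 262^2 = 68644 ≡ 748 (mod 943)
5^128 ≡ 748^2 = 559504 ≡ 305 (mod 943)
5^256 ≡ 305^2 = 93025 ≡ 611 (mod 943)
471 = 256 + 128 + 64 + 16 + 4 + 2 + 1 in binary powers of 2.
So 5^471 ≡ 611 · 305 · 748 · 693 · 625 · 25 · 5 ≡ 241 (mod 943).
Squaring chain: 241; never reaches −1, so base 5 is a Miller–Rabin witness that 943 is composite.

241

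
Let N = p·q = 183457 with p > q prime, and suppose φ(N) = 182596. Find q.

383

φ(n) = (p−1)(q−1) = n − (p+q) + 1, so p + q = 183457 − 182596 + 1 = 862.
p and q are the roots of t² − 862t + 183457 = 0.
Discriminant: 862² − 4·183457 = 743044 − 733828 = 9216; √9216 = 96.
q = (862 − 96)/2 = 383, p = (862 + 96)/2 = 479.
Check: 383 · 479 = 183457.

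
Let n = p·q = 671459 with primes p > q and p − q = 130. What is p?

Since p = q + 130, we have 671459 = q(q + 130), so q² + 130q − 671459 = 0.
Discriminant: 130² + 4·671459 = 16900 + 2685836 = 2702736; √2702736 = 1644.
q = (−130 + 1644)/2 = 757, and p = q + 130 = 887.
Check: 757 · 887 = 671459.

887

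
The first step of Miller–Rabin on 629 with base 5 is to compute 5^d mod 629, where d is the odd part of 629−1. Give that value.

309

629 − 1 = 628 = 2^2 · 157, so d = 157.
5^1 ≡ 5 (mod 629)
5^2 ≡ 5^2 = 25 ≡ 25 (mod 629)
5^4 ≡ 25^2 = 625 ≡ 625 (mod 629)
5^8 ≡ 625^2 = 390625 ≡ 16 (mod 629)
5^16 ≡ 16^2 = 256 ≡ 256 (mod 629)
5^32 ≡ 256^2 = 65536 ≡ 120 (mod 629)
5^64 ≡ 120^2 = 14400 ≡ 562 (mod 629)
5^128 ≡ 562^2 = 315844 ≡ 86 (mod 629)
157 = 128 + 16 + 8 + 4 + 1 in binary powers of 2.
So 5^157 ≡ 86 · 256 · 16 · 625 · 5 ≡ 309 (mod 629).
Squaring chain: 309 → 502; never reaches −1, so base 5 is a Miller–Rabin witness that 629 is composite.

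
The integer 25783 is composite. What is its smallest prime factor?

19

25783 is odd.
Digit sum 25, not divisible by 3.
Ends in 3: not divisible by 5.
7: 25783 = 7·3683 + 2
11: 25783 = 11·2343 + 10
13: 25783 = 13·1983 + 4
17: 25783 = 17·1516 + 11
19: 25783 = 19·1357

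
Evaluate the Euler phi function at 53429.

50600

Factor: 53429 = 23^2 · 101.
φ(53429) = 23^1·(23−1) · (101−1) = 506 · 100 = 50600.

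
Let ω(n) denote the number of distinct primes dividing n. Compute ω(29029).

4

29029 = 7 · 4147
4147 = 11 · 377
377 = 13 · 29
29029 = 7 · 11 · 13 · 29, which has 4 distinct prime factors.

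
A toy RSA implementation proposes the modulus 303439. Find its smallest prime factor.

303439 is odd.
Digit sum 22, not divisible by 3.
Ends in 9: not divisible by 5.
7: 303439 = 7·43348 + 3
11: 303439 = 11·27585 + 4
13: 303439 = 13·23341 + 6
17: 303439 = 17·17849 + 6
19: 303439 = 19·15970 + 9
23: 303439 = 23·13193

23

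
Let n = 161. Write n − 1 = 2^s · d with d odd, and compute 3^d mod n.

82

161 − 1 = 160 = 2^5 · 5, so d = 5.
3^1 ≡ 3 (mod 161)
3^2 ≡ 3^2 = 9 ≡ 9 (mod 161)
3^4 ≡ 9^2 = 81 ≡ 81 (mod 161)
5 = 4 + 1 in binary powers of 2.
So 3^5 ≡ 81 · 3 ≡ 82 (mod 161).
Squaring chain: 82 → 123 → 156 → 25 → 142; never reaches −1, so base 3 is a Miller–Rabin witness that 161 is composite.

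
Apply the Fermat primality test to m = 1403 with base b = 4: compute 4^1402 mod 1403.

4^1 ≡ 4 (mod 1403)
4^2 ≡ 4^2 = 16 ≡ 16 (mod 1403)
4^4 ≡ 16^2 = 256 ≡ 256 (mod 1403)
4^8 ≡ 256^2 = 65536 ≡ 998 (mod 1403)
4^16 ≡ 998^2 = 996004 ≡ 1277 (mod 1403)
4^32 ≡ 1277^2 = 1630729 ≡ 443 (mod 1403)
4^64 ≡ 443^2 = 196249 ≡ 1232 (mod 1403)
4^128 ≡ 1232^2 = 1517824 ≡ 1181 (mod 1403)
4^256 ≡ 1181^2 = 1394761 ≡ 179 (mod 1403)
4^512 ≡ 179^2 = 32041 ≡ 1175 (mod 1403)
4^1024 ≡ 1175^2 = 1380625 ≡ 73 (mod 1403)
1402 = 1024 + 256 + 64 + 32 + 16 + 8 + 2 in binary powers of 2.
So 4^1402 ≡ 73 · 179 · 1232 · 443 · 1277 · 998 · 16 ≡ 1001 (mod 1403).
Since 1001 ≠ 1, base 4 is a Fermat witness: 1403 is composite.

1001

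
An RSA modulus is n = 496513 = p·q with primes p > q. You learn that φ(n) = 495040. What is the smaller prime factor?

521

φ(n) = (p−1)(q−1) = n − (p+q) + 1, so p + q = 496513 − 495040 + 1 = 1474.
p and q are the roots of t² − 1474t + 496513 = 0.
Discriminant: 1474² − 4·496513 = 2172676 − 1986052 = 186624; √186624 = 432.
q = (1474 − 432)/2 = 521, p = (1474 + 432)/2 = 953.
Check: 521 · 953 = 496513.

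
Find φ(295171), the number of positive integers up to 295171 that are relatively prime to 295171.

273408

Factor: 295171 = 17 · 97 · 179.
φ(295171) = (17−1) · (97−1) · (179−1) = 16 · 96 · 178 = 273408.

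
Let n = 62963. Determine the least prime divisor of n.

79

62963 is odd.
Digit sum 26, not divisible by 3.
Ends in 3: not divisible by 5.
7: 62963 = 7·8994 + 5
11: 62963 = 11·5723 + 10
13: 62963 = 13·4843 + 4
17: 62963 = 17·3703 + 12
19: 62963 = 19·3313 + 16
23: 62963 = 23·2737 + 12
29: 62963 = 29·2171 + 4
31: 62963 = 31·2031 + 2
37: 62963 = 37·1701 + 26
41: 62963 = 41·1535 + 28
43: 62963 = 43·1464 + 11
47: 62963 = 47·1339 + 30
53: 62963 = 53·1187 + 52
59: 62963 = 59·1067 + 10
61: 62963 = 61·1032 + 11
67: 62963 = 67·939 + 50
71: 62963 = 71·886 + 57
73: 62963 = 73·862 + 37
79: 62963 = 79·797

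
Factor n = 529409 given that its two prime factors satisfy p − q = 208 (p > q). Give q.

631

Since p = q + 208, we have 529409 = q(q + 208), so q² + 208q − 529409 = 0.
Discriminant: 208² + 4·529409 = 43264 + 2117636 = 2160900; √2160900 = 1470.
q = (−208 + 1470)/2 = 631, and p = q + 208 = 839.
Check: 631 · 839 = 529409.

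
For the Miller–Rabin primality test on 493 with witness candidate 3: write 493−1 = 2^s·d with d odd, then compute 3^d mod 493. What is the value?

160

493 − 1 = 492 = 2^2 · 123, so d = 123.
3^1 ≡ 3 (mod 493)
3^2 ≡ 3^2 = 9 ≡ 9 (mod 493)
3^4 ≡ 9^2 = 81 ≡ 81 (mod 493)
3^8 ≡ 81^2 = 6561 ≡ 152 (mod 493)
3^16 ≡ 152^2 = 23104 ≡ 426 (mod 493)
3^32 ≡ 426^2 = 181476 ≡ 52 (mod 493)
3^64 ≡ 52^2 = 2704 ≡ 239 (mod 493)
123 = 64 + 32 + 16 + 8 + 2 + 1 in binary powers of 2.
So 3^123 ≡ 239 · 52 · 426 · 152 · 9 · 3 ≡ 160 (mod 493).
Squaring chain: 160 → 457; never reaches −1, so base 3 is a Miller–Rabin witness that 493 is composite.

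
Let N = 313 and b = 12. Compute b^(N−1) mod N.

1

12^1 ≡ 12 (mod 313)
12^2 ≡ 12^2 = 144 ≡ 144 (mod 313)
12^4 ≡ 144^2 = 20736 ≡ 78 (mod 313)
12^8 ≡ 78^2 = 6084 ≡ 137 (mod 313)
12^16 ≡ 137^2 = 18769 ≡ 302 (mod 313)
12^32 ≡ 302^2 = 91204 ≡ 121 (mod 313)
12^64 ≡ 121^2 = 14641 ≡ 243 (mod 313)
12^128 ≡ 243^2 = 59049 ≡ 205 (mod 313)
12^256 ≡ 205^2 = 42025 ≡ 83 (mod 313)
312 = 256 + 32 + 16 + 8 in binary powers of 2.
So 12^312 ≡ 83 · 121 · 302 · 137 ≡ 1 (mod 313).
Since the result is 1, base 12 gives no evidence that 313 is composite.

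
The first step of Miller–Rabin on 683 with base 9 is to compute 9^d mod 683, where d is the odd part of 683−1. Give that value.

1

683 − 1 = 682 = 2^1 · 341, so d = 341.
9^1 ≡ 9 (mod 683)
9^2 ≡ 9^2 = 81 ≡ 81 (mod 683)
9^4 ≡ 81^2 = 6561 ≡ 414 (mod 683)
9^8 ≡ 414^2 = 171396 ≡ 646 (mod 683)
9^16 ≡ 646^2 = 417316 ≡ 3 (mod 683)
9^32 ≡ 3^2 = 9 ≡ 9 (mod 683)
9^64 ≡ 9^2 = 81 ≡ 81 (mod 683)
9^128 ≡ 81^2 = 6561 ≡ 414 (mod 683)
9^256 ≡ 414^2 = 171396 ≡ 646 (mod 683)
341 = 256 + 64 + 16 + 4 + 1 in binary powers of 2.
So 9^341 ≡ 646 · 81 · 3 · 414 · 9 ≡ 1 (mod 683).
Since 9^d ≡ 1 (mod 683), base 9 does not prove 683 composite.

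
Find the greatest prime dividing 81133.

81133 = 13 · 6241
6241 = 79 · 79
79 = 79 · 1
So 81133 = 13 · 79^2; the largest prime factor is 79.

79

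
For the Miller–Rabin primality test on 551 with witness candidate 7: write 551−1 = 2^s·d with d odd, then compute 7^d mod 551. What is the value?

551 − 1 = 550 = 2^1 · 275, so d = 275.
7^1 ≡ 7 (mod 551)
7^2 ≡ 7^2 = 49 ≡ 49 (mod 551)
7^4 ≡ 49^2 = 2401 ≡ 197 (mod 551)
7^8 ≡ 197^2 = 38809 ≡ 239 (mod 551)
7^16 ≡ 239^2 = 57121 ≡ 368 (mod 551)
7^32 ≡ 368^2 = 135424 ≡ 429 (mod 551)
7^64 ≡ 429^2 = 184041 ≡ 7 (mod 551)
7^128 ≡ 7^2 = 49 ≡ 49 (mod 551)
7^256 ≡ 49^2 = 2401 ≡ 197 (mod 551)
275 = 256 + 16 + 2 + 1 in binary powers of 2.
So 7^275 ≡ 197 · 368 · 49 · 7 ≡ 49 (mod 551).
Squaring chain: 49; never reaches −1, so base 7 is a Miller–Rabin witness that 551 is composite.

49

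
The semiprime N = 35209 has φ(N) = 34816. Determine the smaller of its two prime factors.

137

φ(n) = (p−1)(q−1) = n − (p+q) + 1, so p + q = 35209 − 34816 + 1 = 394.
p and q are the roots of t² − 394t + 35209 = 0.
Discriminant: 394² − 4·35209 = 155236 − 140836 = 14400; √14400 = 120.
q = (394 − 120)/2 = 137, p = (394 + 120)/2 = 257.
Check: 137 · 257 = 35209.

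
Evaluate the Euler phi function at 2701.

2592

Factor: 2701 = 37 · 73.
φ(2701) = (37−1) · (73−1) = 36 · 72 = 2592.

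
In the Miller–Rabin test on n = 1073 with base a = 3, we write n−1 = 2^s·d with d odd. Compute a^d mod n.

363

1073 − 1 = 1072 = 2^4 · 67, so d = 67.
3^1 ≡ 3 (mod 1073)
3^2 ≡ 3^2 = 9 ≡ 9 (mod 1073)
3^4 ≡ 9^2 = 81 ≡ 81 (mod 1073)
3^8 ≡ 81^2 = 6561 ≡ 123 (mod 1073)
3^16 ≡ 123^2 = 15129 ≡ 107 (mod 1073)
3^32 ≡ 107^2 = 11449 ≡ 719 (mod 1073)
3^64 ≡ 719^2 = 516961 ≡ 848 (mod 1073)
67 = 64 + 2 + 1 in binary powers of 2.
So 3^67 ≡ 848 · 9 · 3 ≡ 363 (mod 1073).
Squaring chain: 363 → 863 → 107 → 719; never reaches −1, so base 3 is a Miller–Rabin witness that 1073 is composite.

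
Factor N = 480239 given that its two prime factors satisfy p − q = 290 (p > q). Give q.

Since p = q + 290, we have 480239 = q(q + 290), so q² + 290q − 480239 = 0.
Discriminant: 290² + 4·480239 = 84100 + 1920956 = 2005056; √2005056 = 1416.
q = (−290 + 1416)/2 = 563, and p = q + 290 = 853.
Check: 563 · 853 = 480239.

563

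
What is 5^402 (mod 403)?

311

5^1 ≡ 5 (mod 403)
5^2 ≡ 5^2 = 25 ≡ 25 (mod 403)
5^4 ≡ 25^2 = 625 ≡ 222 (mod 403)
5^8 ≡ 222^2 = 49284 ≡ 118 (mod 403)
5^16 ≡ 118^2 = 13924 ≡ 222 (mod 403)
5^32 ≡ 222^2 = 49284 ≡ 118 (mod 403)
5^64 ≡ 118^2 = 13924 ≡ 222 (mod 403)
5^128 ≡ 222^2 = 49284 ≡ 118 (mod 403)
5^256 ≡ 118^2 = 13924 ≡ 222 (mod 403)
402 = 256 + 128 + 16 + 2 in binary powers of 2.
So 5^402 ≡ 222 · 118 · 222 · 25 ≡ 311 (mod 403).
Since 311 ≠ 1, base 5 is a Fermat witness: 403 is composite.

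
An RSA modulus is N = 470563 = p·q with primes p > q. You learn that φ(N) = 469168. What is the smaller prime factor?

φ(n) = (p−1)(q−1) = n − (p+q) + 1, so p + q = 470563 − 469168 + 1 = 1396.
p and q are the roots of t² − 1396t + 470563 = 0.
Discriminant: 1396² − 4·470563 = 1948816 − 1882252 = 66564; √66564 = 258.
q = (1396 − 258)/2 = 569, p = (1396 + 258)/2 = 827.
Check: 569 · 827 = 470563.

569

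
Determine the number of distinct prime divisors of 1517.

1517 = 37 · 41
1517 = 37 · 41, which has 2 distinct prime factors.

2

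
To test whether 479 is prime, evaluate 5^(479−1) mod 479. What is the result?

1

5^1 ≡ 5 (mod 479)
5^2 ≡ 5^2 = 25 ≡ 25 (mod 479)
5^4 ≡ 25^2 = 625 ≡ 146 (mod 479)
5^8 ≡ 146^2 = 21316 ≡ 240 (mod 479)
5^16 ≡ 240^2 = 57600 ≡ 120 (mod 479)
5^32 ≡ 120^2 = 14400 ≡ 30 (mod 479)
5^64 ≡ 30^2 = 900 ≡ 421 (mod 479)
5^128 ≡ 421^2 = 177241 ≡ 11 (mod 479)
5^256 ≡ 11^2 = 121 ≡ 121 (mod 479)
478 = 256 + 128 + 64 + 16 + 8 + 4 + 2 in binary powers of 2.
So 5^478 ≡ 121 · 11 · 421 · 120 · 240 · 146 · 25 ≡ 1 (mod 479).
Since the result is 1, base 5 gives no evidence that 479 is composite.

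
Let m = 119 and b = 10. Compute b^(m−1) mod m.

60

10^1 ≡ 10 (mod 119)
10^2 ≡ 10^2 = 100 ≡ 100 (mod 119)
10^4 ≡ 100^2 = 10000 ≡ 4 (mod 119)
10^8 ≡ 4^2 = 16 ≡ 16 (mod 119)
10^16 ≡ 16^2 = 256 ≡ 18 (mod 119)
10^32 ≡ 18^2 = 324 ≡ 86 (mod 119)
10^64 ≡ 86^2 = 7396 ≡ 18 (mod 119)
118 = 64 + 32 + 16 + 4 + 2 in binary powers of 2.
So 10^118 ≡ 18 · 86 · 18 · 4 · 100 ≡ 60 (mod 119).
Since 60 ≠ 1, base 10 is a Fermat witness: 119 is composite.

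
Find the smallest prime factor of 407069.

407069 is odd.
Digit sum 26, not divisible by 3.
Ends in 9: not divisible by 5.
7: 407069 = 7·58152 + 5
11: 407069 = 11·37006 + 3
13: 407069 = 13·31313

13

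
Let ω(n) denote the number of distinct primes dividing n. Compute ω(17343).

3

17343 = 3^2 · 1927
1927 = 41 · 47
17343 = 3^2 · 41 · 47, which has 3 distinct prime factors.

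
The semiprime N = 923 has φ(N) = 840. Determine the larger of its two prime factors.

φ(n) = (p−1)(q−1) = n − (p+q) + 1, so p + q = 923 − 840 + 1 = 84.
p and q are the roots of t² − 84t + 923 = 0.
Discriminant: 84² − 4·923 = 7056 − 3692 = 3364; √3364 = 58.
q = (84 − 58)/2 = 13, p = (84 + 58)/2 = 71.
Check: 13 · 71 = 923.

71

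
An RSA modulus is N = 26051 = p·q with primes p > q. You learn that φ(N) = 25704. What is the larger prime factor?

φ(n) = (p−1)(q−1) = n − (p+q) + 1, so p + q = 26051 − 25704 + 1 = 348.
p and q are the roots of t² − 348t + 26051 = 0.
Discriminant: 348² − 4·26051 = 121104 − 104204 = 16900; √16900 = 130.
q = (348 − 130)/2 = 109, p = (348 + 130)/2 = 239.
Check: 109 · 239 = 26051.

239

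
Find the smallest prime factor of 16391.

37

16391 is odd.
Digit sum 20, not divisible by 3.
Ends in 1: not divisible by 5.
7: 16391 = 7·2341 + 4
11: 16391 = 11·1490 + 1
13: 16391 = 13·1260 + 11
17: 16391 = 17·964 + 3
19: 16391 = 19·862 + 13
23: 16391 = 23·712 + 15
29: 16391 = 29·565 + 6
31: 16391 = 31·528 + 23
37: 16391 = 37·443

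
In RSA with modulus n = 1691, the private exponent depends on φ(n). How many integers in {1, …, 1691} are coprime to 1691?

Factor: 1691 = 19 · 89.
φ(1691) = (19−1) · (89−1) = 18 · 88 = 1584.

1584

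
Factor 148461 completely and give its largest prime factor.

148461 = 3 · 49487
49487 = 17 · 2911
2911 = 41 · 71
71 is prime.
So 148461 = 3 · 17 · 41 · 71; the largest prime factor is 71.

71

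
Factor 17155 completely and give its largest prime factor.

73

17155 = 5 · 3431
3431 = 47 · 73
73 is prime.
So 17155 = 5 · 47 · 73; the largest prime factor is 73.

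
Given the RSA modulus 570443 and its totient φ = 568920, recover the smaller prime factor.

661

φ(n) = (p−1)(q−1) = n − (p+q) + 1, so p + q = 570443 − 568920 + 1 = 1524.
p and q are the roots of t² − 1524t + 570443 = 0.
Discriminant: 1524² − 4·570443 = 2322576 − 2281772 = 40804; √40804 = 202.
q = (1524 − 202)/2 = 661, p = (1524 + 202)/2 = 863.
Check: 661 · 863 = 570443.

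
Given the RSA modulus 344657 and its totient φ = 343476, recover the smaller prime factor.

523

φ(n) = (p−1)(q−1) = n − (p+q) + 1, so p + q = 344657 − 343476 + 1 = 1182.
p and q are the roots of t² − 1182t + 344657 = 0.
Discriminant: 1182² − 4·344657 = 1397124 − 1378628 = 18496; √18496 = 136.
q = (1182 − 136)/2 = 523, p = (1182 + 136)/2 = 659.
Check: 523 · 659 = 344657.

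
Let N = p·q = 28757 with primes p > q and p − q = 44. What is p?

193

Since p = q + 44, we have 28757 = q(q + 44), so q² + 44q − 28757 = 0.
Discriminant: 44² + 4·28757 = 1936 + 115028 = 116964; √116964 = 342.
q = (−44 + 342)/2 = 149, and p = q + 44 = 193.
Check: 149 · 193 = 28757.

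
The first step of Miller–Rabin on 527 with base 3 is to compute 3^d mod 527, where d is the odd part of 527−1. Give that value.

527 − 1 = 526 = 2^1 · 263, so d = 263.
3^1 ≡ 3 (mod 527)
3^2 ≡ 3^2 = 9 ≡ 9 (mod 527)
3^4 ≡ 9^2 = 81 ≡ 81 (mod 527)
3^8 ≡ 81^2 = 6561 ≡ 237 (mod 527)
3^16 ≡ 237^2 = 56169 ≡ 307 (mod 527)
3^32 ≡ 307^2 = 94249 ≡ 443 (mod 527)
3^64 ≡ 443^2 = 196249 ≡ 205 (mod 527)
3^128 ≡ 205^2 = 42025 ≡ 392 (mod 527)
3^256 ≡ 392^2 = 153664 ≡ 307 (mod 527)
263 = 256 + 4 + 2 + 1 in binary powers of 2.
So 3^263 ≡ 307 · 81 · 9 · 3 ≡ 11 (mod 527).
Squaring chain: 11; never reaches −1, so base 3 is a Miller–Rabin witness that 527 is composite.

11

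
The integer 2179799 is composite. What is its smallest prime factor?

2179799 is odd.
Digit sum 44, not divisible by 3.
Ends in 9: not divisible by 5.
7: 2179799 = 7·311399 + 6
11: 2179799 = 11·198163 + 6
13: 2179799 = 13·167676 + 11
17: 2179799 = 17·128223 + 8
19: 2179799 = 19·114726 + 5
23: 2179799 = 23·94773 + 20
29: 2179799 = 29·75165 + 14
31: 2179799 = 31·70316 + 3
37: 2179799 = 37·58913 + 18
41: 2179799 = 41·53165 + 34
43: 2179799 = 43·50693

43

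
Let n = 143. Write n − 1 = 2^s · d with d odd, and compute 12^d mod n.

143 − 1 = 142 = 2^1 · 71, so d = 71.
12^1 ≡ 12 (mod 143)
12^2 ≡ 12^2 = 144 ≡ 1 (mod 143)
12^4 ≡ 1^2 = 1 ≡ 1 (mod 143)
12^8 ≡ 1^2 = 1 ≡ 1 (mod 143)
12^16 ≡ 1^2 = 1 ≡ 1 (mod 143)
12^32 ≡ 1^2 = 1 ≡ 1 (mod 143)
12^64 ≡ 1^2 = 1 ≡ 1 (mod 143)
71 = 64 + 4 + 2 + 1 in binary powers of 2.
So 12^71 ≡ 1 · 1 · 1 · 12 ≡ 12 (mod 143).
Squaring chain: 12; never reaches −1, so base 12 is a Miller–Rabin witness that 143 is composite.

12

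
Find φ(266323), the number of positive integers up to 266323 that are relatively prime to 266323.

248040

Factor: 266323 = 19 · 107 · 131.
φ(266323) = (19−1) · (107−1) · (131−1) = 18 · 106 · 130 = 248040.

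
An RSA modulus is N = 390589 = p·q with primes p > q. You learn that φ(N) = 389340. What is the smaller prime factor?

619

φ(n) = (p−1)(q−1) = n − (p+q) + 1, so p + q = 390589 − 389340 + 1 = 1250.
p and q are the roots of t² − 1250t + 390589 = 0.
Discriminant: 1250² − 4·390589 = 1562500 − 1562356 = 144; √144 = 12.
q = (1250 − 12)/2 = 619, p = (1250 + 12)/2 = 631.
Check: 619 · 631 = 390589.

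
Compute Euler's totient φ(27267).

Factor: 27267 = 3 · 61 · 149.
φ(27267) = (3−1) · (61−1) · (149−1) = 2 · 60 · 148 = 17760.

17760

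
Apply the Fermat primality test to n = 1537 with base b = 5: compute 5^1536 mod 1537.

5^1 ≡ 5 (mod 1537)
5^2 ≡ 5^2 = 25 ≡ 25 (mod 1537)
5^4 ≡ 25^2 = 625 ≡ 625 (mod 1537)
5^8 ≡ 625^2 = 390625 ≡ 227 (mod 1537)
5^16 ≡ 227^2 = 51529 ≡ 808 (mod 1537)
5^32 ≡ 808^2 = 652864 ≡ 1176 (mod 1537)
5^64 ≡ 1176^2 = 1382976 ≡ 1213 (mod 1537)
5^128 ≡ 1213^2 = 1471369 ≡ 460 (mod 1537)
5^256 ≡ 460^2 = 211600 ≡ 1031 (mod 1537)
5^512 ≡ 1031^2 = 1062961 ≡ 894 (mod 1537)
5^1024 ≡ 894^2 = 799236 ≡ 1533 (mod 1537)
1536 = 1024 + 512 in binary powers of 2.
So 5^1536 ≡ 1533 · 894 ≡ 1035 (mod 1537).
Since 1035 ≠ 1, base 5 is a Fermat witness: 1537 is composite.

1035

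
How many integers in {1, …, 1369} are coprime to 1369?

Factor: 1369 = 37^2.
φ(1369) = 37^1·(37−1) = 1332.

1332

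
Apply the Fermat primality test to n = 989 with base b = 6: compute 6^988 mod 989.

522

6^1 ≡ 6 (mod 989)
6^2 ≡ 6^2 = 36 ≡ 36 (mod 989)
6^4 ≡ 36^2 = 1296 ≡ 307 (mod 989)
6^8 ≡ 307^2 = 94249 ≡ 294 (mod 989)
6^16 ≡ 294^2 = 86436 ≡ 393 (mod 989)
6^32 ≡ 393^2 = 154449 ≡ 165 (mod 989)
6^64 ≡ 165^2 = 27225 ≡ 522 (mod 989)
6^128 ≡ 522^2 = 272484 ≡ 509 (mod 989)
6^256 ≡ 509^2 = 259081 ≡ 952 (mod 989)
6^512 ≡ 952^2 = 906304 ≡ 380 (mod 989)
988 = 512 + 256 + 128 + 64 + 16 + 8 + 4 in binary powers of 2.
So 6^988 ≡ 380 · 952 · 509 · 522 · 393 · 294 · 307 ≡ 522 (mod 989).
Since 522 ≠ 1, base 6 is a Fermat witness: 989 is composite.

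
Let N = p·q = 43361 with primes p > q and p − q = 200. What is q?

131

Since p = q + 200, we have 43361 = q(q + 200), so q² + 200q − 43361 = 0.
Discriminant: 200² + 4·43361 = 40000 + 173444 = 213444; √213444 = 462.
q = (−200 + 462)/2 = 131, and p = q + 200 = 331.
Check: 131 · 331 = 43361.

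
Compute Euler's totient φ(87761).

79920

Factor: 87761 = 19 · 31 · 149.
φ(87761) = (19−1) · (31−1) · (149−1) = 18 · 30 · 148 = 79920.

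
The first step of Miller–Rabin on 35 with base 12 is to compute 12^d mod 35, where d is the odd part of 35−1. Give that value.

35 − 1 = 34 = 2^1 · 17, so d = 17.
12^1 ≡ 12 (mod 35)
12^2 ≡ 12^2 = 144 ≡ 4 (mod 35)
12^4 ≡ 4^2 = 16 ≡ 16 (mod 35)
12^8 ≡ 16^2 = 256 ≡ 11 (mod 35)
12^16 ≡ 11^2 = 121 ≡ 16 (mod 35)
17 = 16 + 1 in binary powers of 2.
So 12^17 ≡ 16 · 12 ≡ 17 (mod 35).
Squaring chain: 17; never reaches −1, so base 12 is a Miller–Rabin witness that 35 is composite.

17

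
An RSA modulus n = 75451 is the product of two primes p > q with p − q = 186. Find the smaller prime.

Since p = q + 186, we have 75451 = q(q + 186), so q² + 186q − 75451 = 0.
Discriminant: 186² + 4·75451 = 34596 + 301804 = 336400; √336400 = 580.
q = (−186 + 580)/2 = 197, and p = q + 186 = 383.
Check: 197 · 383 = 75451.

197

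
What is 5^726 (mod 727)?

5^1 ≡ 5 (mod 727)
5^2 ≡ 5^2 = 25 ≡ 25 (mod 727)
5^4 ≡ 25^2 = 625 ≡ 625 (mod 727)
5^8 ≡ 625^2 = 390625 ≡ 226 (mod 727)
5^16 ≡ 226^2 = 51076 ≡ 186 (mod 727)
5^32 ≡ 186^2 = 34596 ≡ 427 (mod 727)
5^64 ≡ 427^2 = 182329 ≡ 579 (mod 727)
5^128 ≡ 579^2 = 335241 ≡ 94 (mod 727)
5^256 ≡ 94^2 = 8836 ≡ 112 (mod 727)
5^512 ≡ 112^2 = 12544 ≡ 185 (mod 727)
726 = 512 + 128 + 64 + 16 + 4 + 2 in binary powers of 2.
So 5^726 ≡ 185 · 94 · 579 · 186 · 625 · 25 ≡ 1 (mod 727).
Since the result is 1, base 5 gives no evidence that 727 is composite.

1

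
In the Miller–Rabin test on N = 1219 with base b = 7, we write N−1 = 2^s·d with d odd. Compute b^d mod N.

888

1219 − 1 = 1218 = 2^1 · 609, so d = 609.
7^1 ≡ 7 (mod 1219)
7^2 ≡ 7^2 = 49 ≡ 49 (mod 1219)
7^4 ≡ 49^2 = 2401 ≡ 1182 (mod 1219)
7^8 ≡ 1182^2 = 1397124 ≡ 150 (mod 1219)
7^16 ≡ 150^2 = 22500 ≡ 558 (mod 1219)
7^32 ≡ 558^2 = 311364 ≡ 519 (mod 1219)
7^64 ≡ 519^2 = 269361 ≡ 1181 (mod 1219)
7^128 ≡ 1181^2 = 1394761 ≡ 225 (mod 1219)
7^256 ≡ 225^2 = 50625 ≡ 646 (mod 1219)
7^512 ≡ 646^2 = 417316 ≡ 418 (mod 1219)
609 = 512 + 64 + 32 + 1 in binary powers of 2.
So 7^609 ≡ 418 · 1181 · 519 · 7 ≡ 888 (mod 1219).
Squaring chain: 888; never reaches −1, so base 7 is a Miller–Rabin witness that 1219 is composite.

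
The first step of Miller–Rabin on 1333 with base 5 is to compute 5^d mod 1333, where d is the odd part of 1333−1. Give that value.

32

1333 − 1 = 1332 = 2^2 · 333, so d = 333.
5^1 ≡ 5 (mod 1333)
5^2 ≡ 5^2 = 25 ≡ 25 (mod 1333)
5^4 ≡ 25^2 = 625 ≡ 625 (mod 1333)
5^8 ≡ 625^2 = 390625 ≡ 56 (mod 1333)
5^16 ≡ 56^2 = 3136 ≡ 470 (mod 1333)
5^32 ≡ 470^2 = 220900 ≡ 955 (mod 1333)
5^64 ≡ 955^2 = 912025 ≡ 253 (mod 1333)
5^128 ≡ 253^2 = 64009 ≡ 25 (mod 1333)
5^256 ≡ 25^2 = 625 ≡ 625 (mod 1333)
333 = 256 + 64 + 8 + 4 + 1 in binary powers of 2.
So 5^333 ≡ 625 · 253 · 56 · 625 · 5 ≡ 32 (mod 1333).
Squaring chain: 32 → 1024; never reaches −1, so base 5 is a Miller–Rabin witness that 1333 is composite.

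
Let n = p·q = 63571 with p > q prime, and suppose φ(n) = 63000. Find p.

421

φ(n) = (p−1)(q−1) = n − (p+q) + 1, so p + q = 63571 − 63000 + 1 = 572.
p and q are the roots of t² − 572t + 63571 = 0.
Discriminant: 572² − 4·63571 = 327184 − 254284 = 72900; √72900 = 270.
q = (572 − 270)/2 = 151, p = (572 + 270)/2 = 421.
Check: 151 · 421 = 63571.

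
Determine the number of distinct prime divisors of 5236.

4

5236 = 2^2 · 1309
1309 = 7 · 187
187 = 11 · 17
5236 = 2^2 · 7 · 11 · 17, which has 4 distinct prime factors.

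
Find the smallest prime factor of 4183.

4183 is odd.
Digit sum 16, not divisible by 3.
Ends in 3: not divisible by 5.
7: 4183 = 7·597 + 4
11: 4183 = 11·380 + 3
13: 4183 = 13·321 + 10
17: 4183 = 17·246 + 1
19: 4183 = 19·220 + 3
23: 4183 = 23·181 + 20
29: 4183 = 29·144 + 7
31: 4183 = 31·134 + 29
37: 4183 = 37·113 + 2
41: 4183 = 41·102 + 1
43: 4183 = 43·97 + 12
47: 4183 = 47·89

47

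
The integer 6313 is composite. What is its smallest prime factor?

6313 is odd.
Digit sum 13, not divisible by 3.
Ends in 3: not divisible by 5.
7: 6313 = 7·901 + 6
11: 6313 = 11·573 + 10
13: 6313 = 13·485 + 8
17: 6313 = 17·371 + 6
19: 6313 = 19·332 + 5
23: 6313 = 23·274 + 11
29: 6313 = 29·217 + 20
31: 6313 = 31·203 + 20
37: 6313 = 37·170 + 23
41: 6313 = 41·153 + 40
43: 6313 = 43·146 + 35
47: 6313 = 47·134 + 15
53: 6313 = 53·119 + 6
59: 6313 = 59·107

59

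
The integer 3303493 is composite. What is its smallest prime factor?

41

3303493 is odd.
Digit sum 25, not divisible by 3.
Ends in 3: not divisible by 5.
7: 3303493 = 7·471927 + 4
11: 3303493 = 11·300317 + 6
13: 3303493 = 13·254114 + 11
17: 3303493 = 17·194323 + 2
19: 3303493 = 19·173868 + 1
23: 3303493 = 23·143630 + 3
29: 3303493 = 29·113913 + 16
31: 3303493 = 31·106564 + 9
37: 3303493 = 37·89283 + 22
41: 3303493 = 41·80573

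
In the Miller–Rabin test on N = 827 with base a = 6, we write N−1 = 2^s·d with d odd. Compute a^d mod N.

826

827 − 1 = 826 = 2^1 · 413, so d = 413.
6^1 ≡ 6 (mod 827)
6^2 ≡ 6^2 = 36 ≡ 36 (mod 827)
6^4 ≡ 36^2 = 1296 ≡ 469 (mod 827)
6^8 ≡ 469^2 = 219961 ≡ 806 (mod 827)
6^16 ≡ 806^2 = 649636 ≡ 441 (mod 827)
6^32 ≡ 441^2 = 194481 ≡ 136 (mod 827)
6^64 ≡ 136^2 = 18496 ≡ 302 (mod 827)
6^128 ≡ 302^2 = 91204 ≡ 234 (mod 827)
6^256 ≡ 234^2 = 54756 ≡ 174 (mod 827)
413 = 256 + 128 + 16 + 8 + 4 + 1 in binary powers of 2.
So 6^413 ≡ 174 · 234 · 441 · 806 · 469 · 6 ≡ 826 (mod 827).
Since 6^d ≡ 826 (mod 827), base 6 does not prove 827 composite.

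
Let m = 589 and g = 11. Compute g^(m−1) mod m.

343

11^1 ≡ 11 (mod 589)
11^2 ≡ 11^2 = 121 ≡ 121 (mod 589)
11^4 ≡ 121^2 = 14641 ≡ 505 (mod 589)
11^8 ≡ 505^2 = 255025 ≡ 577 (mod 589)
11^16 ≡ 577^2 = 332929 ≡ 144 (mod 589)
11^32 ≡ 144^2 = 20736 ≡ 121 (mod 589)
11^64 ≡ 121^2 = 14641 ≡ 505 (mod 589)
11^128 ≡ 505^2 = 255025 ≡ 577 (mod 589)
11^256 ≡ 577^2 = 332929 ≡ 144 (mod 589)
11^512 ≡ 144^2 = 20736 ≡ 121 (mod 589)
588 = 512 + 64 + 8 + 4 in binary powers of 2.
So 11^588 ≡ 121 · 505 · 577 · 505 ≡ 343 (mod 589).
Since 343 ≠ 1, base 11 is a Fermat witness: 589 is composite.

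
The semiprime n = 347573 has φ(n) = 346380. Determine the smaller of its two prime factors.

φ(n) = (p−1)(q−1) = n − (p+q) + 1, so p + q = 347573 − 346380 + 1 = 1194.
p and q are the roots of t² − 1194t + 347573 = 0.
Discriminant: 1194² − 4·347573 = 1425636 − 1390292 = 35344; √35344 = 188.
q = (1194 − 188)/2 = 503, p = (1194 + 188)/2 = 691.
Check: 503 · 691 = 347573.

503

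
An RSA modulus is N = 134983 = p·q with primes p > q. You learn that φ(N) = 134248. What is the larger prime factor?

φ(n) = (p−1)(q−1) = n − (p+q) + 1, so p + q = 134983 − 134248 + 1 = 736.
p and q are the roots of t² − 736t + 134983 = 0.
Discriminant: 736² − 4·134983 = 541696 − 539932 = 1764; √1764 = 42.
q = (736 − 42)/2 = 347, p = (736 + 42)/2 = 389.
Check: 347 · 389 = 134983.

389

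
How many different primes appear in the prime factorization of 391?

391 = 17 · 23
391 = 17 · 23, which has 2 distinct prime factors.

2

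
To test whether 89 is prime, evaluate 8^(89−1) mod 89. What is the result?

1

8^1 ≡ 8 (mod 89)
8^2 ≡ 8^2 = 64 ≡ 64 (mod 89)
8^4 ≡ 64^2 = 4096 ≡ 2 (mod 89)
8^8 ≡ 2^2 = 4 ≡ 4 (mod 89)
8^16 ≡ 4^2 = 16 ≡ 16 (mod 89)
8^32 ≡ 16^2 = 256 ≡ 78 (mod 89)
8^64 ≡ 78^2 = 6084 ≡ 32 (mod 89)
88 = 64 + 16 + 8 in binary powers of 2.
So 8^88 ≡ 32 · 16 · 4 ≡ 1 (mod 89).
Since the result is 1, base 8 gives no evidence that 89 is composite.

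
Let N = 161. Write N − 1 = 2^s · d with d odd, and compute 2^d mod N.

32

161 − 1 = 160 = 2^5 · 5, so d = 5.
2^1 ≡ 2 (mod 161)
2^2 ≡ 2^2 = 4 ≡ 4 (mod 161)
2^4 ≡ 4^2 = 16 ≡ 16 (mod 161)
5 = 4 + 1 in binary powers of 2.
So 2^5 ≡ 16 · 2 ≡ 32 (mod 161).
Squaring chain: 32 → 58 → 144 → 128 → 123; never reaches −1, so base 2 is a Miller–Rabin witness that 161 is composite.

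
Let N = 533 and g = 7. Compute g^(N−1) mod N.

7^1 ≡ 7 (mod 533)
7^2 ≡ 7^2 = 49 ≡ 49 (mod 533)
7^4 ≡ 49^2 = 2401 ≡ 269 (mod 533)
7^8 ≡ 269^2 = 72361 ≡ 406 (mod 533)
7^16 ≡ 406^2 = 164836 ≡ 139 (mod 533)
7^32 ≡ 139^2 = 19321 ≡ 133 (mod 533)
7^64 ≡ 133^2 = 17689 ≡ 100 (mod 533)
7^128 ≡ 100^2 = 10000 ≡ 406 (mod 533)
7^256 ≡ 406^2 = 164836 ≡ 139 (mod 533)
7^512 ≡ 139^2 = 19321 ≡ 133 (mod 533)
532 = 512 + 16 + 4 in binary powers of 2.
So 7^532 ≡ 133 · 139 · 269 ≡ 113 (mod 533).
Since 113 ≠ 1, base 7 is a Fermat witness: 533 is composite.

113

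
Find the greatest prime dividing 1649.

1649 = 17 · 97
97 is prime.
So 1649 = 17 · 97; the largest prime factor is 97.

97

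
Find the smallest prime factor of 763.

7

763 is odd.
Digit sum 16, not divisible by 3.
Ends in 3: not divisible by 5.
7: 763 = 7·109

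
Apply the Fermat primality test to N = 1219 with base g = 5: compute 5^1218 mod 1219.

453

5^1 ≡ 5 (mod 1219)
5^2 ≡ 5^2 = 25 ≡ 25 (mod 1219)
5^4 ≡ 25^2 = 625 ≡ 625 (mod 1219)
5^8 ≡ 625^2 = 390625 ≡ 545 (mod 1219)
5^16 ≡ 545^2 = 297025 ≡ 808 (mod 1219)
5^32 ≡ 808^2 = 652864 ≡ 699 (mod 1219)
5^64 ≡ 699^2 = 488601 ≡ 1001 (mod 1219)
5^128 ≡ 1001^2 = 1002001 ≡ 1202 (mod 1219)
5^256 ≡ 1202^2 = 1444804 ≡ 289 (mod 1219)
5^512 ≡ 289^2 = 83521 ≡ 629 (mod 1219)
5^1024 ≡ 629^2 = 395641 ≡ 685 (mod 1219)
1218 = 1024 + 128 + 64 + 2 in binary powers of 2.
So 5^1218 ≡ 685 · 1202 · 1001 · 25 ≡ 453 (mod 1219).
Since 453 ≠ 1, base 5 is a Fermat witness: 1219 is composite.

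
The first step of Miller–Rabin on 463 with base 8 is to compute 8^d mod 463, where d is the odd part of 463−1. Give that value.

463 − 1 = 462 = 2^1 · 231, so d = 231.
8^1 ≡ 8 (mod 463)
8^2 ≡ 8^2 = 64 ≡ 64 (mod 463)
8^4 ≡ 64^2 = 4096 ≡ 392 (mod 463)
8^8 ≡ 392^2 = 153664 ≡ 411 (mod 463)
8^16 ≡ 411^2 = 168921 ≡ 389 (mod 463)
8^32 ≡ 389^2 = 151321 ≡ 383 (mod 463)
8^64 ≡ 383^2 = 146689 ≡ 381 (mod 463)
8^128 ≡ 381^2 = 145161 ≡ 242 (mod 463)
231 = 128 + 64 + 32 + 4 + 2 + 1 in binary powers of 2.
So 8^231 ≡ 242 · 381 · 383 · 392 · 64 · 8 ≡ 1 (mod 463).
Since 8^d ≡ 1 (mod 463), base 8 does not prove 463 composite.

1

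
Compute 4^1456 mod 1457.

4^1 ≡ 4 (mod 1457)
4^2 ≡ 4^2 = 16 ≡ 16 (mod 1457)
4^4 ≡ 16^2 = 256 ≡ 256 (mod 1457)
4^8 ≡ 256^2 = 65536 ≡ 1428 (mod 1457)
4^16 ≡ 1428^2 = 2039184 ≡ 841 (mod 1457)
4^32 ≡ 841^2 = 707281 ≡ 636 (mod 1457)
4^64 ≡ 636^2 = 404496 ≡ 907 (mod 1457)
4^128 ≡ 907^2 = 822649 ≡ 901 (mod 1457)
4^256 ≡ 901^2 = 811801 ≡ 252 (mod 1457)
4^512 ≡ 252^2 = 63504 ≡ 853 (mod 1457)
4^1024 ≡ 853^2 = 727609 ≡ 566 (mod 1457)
1456 = 1024 + 256 + 128 + 32 + 16 in binary powers of 2.
So 4^1456 ≡ 566 · 252 · 901 · 636 · 841 ≡ 686 (mod 1457).
Since 686 ≠ 1, base 4 is a Fermat witness: 1457 is composite.

686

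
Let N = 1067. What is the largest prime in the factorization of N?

97

1067 = 11 · 97
97 is prime.
So 1067 = 11 · 97; the largest prime factor is 97.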